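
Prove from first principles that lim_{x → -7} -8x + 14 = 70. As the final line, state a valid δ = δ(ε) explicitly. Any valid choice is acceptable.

Fix ε > 0. We need δ > 0 so that 0 < |x + 7| < δ implies |(-8x + 14) − 70| < ε.
|(-8x + 14) − 70| = |-8x - 56| = 8|x + 7|.
Thus it suffices that |x + 7| < ε/8.
Take δ = ε/8. If 0 < |x + 7| < δ then |(-8x + 14) − 70| = 8|x + 7| < 8·(ε/8) = ε.

δ = ε/8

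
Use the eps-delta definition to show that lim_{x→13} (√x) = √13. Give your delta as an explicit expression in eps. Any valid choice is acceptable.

delta = min(13, √13·eps)

Let eps > 0. We want delta > 0 such that 0 < |x − 13| < delta implies |√x − √13| < eps.
Rationalise: √x − √13 = (x − 13)/(√x + √13), so |√x − √13| = |x − 13|/(√x + √13).
Restrict delta ≤ 13 so that |x − 13| < 13 forces x > 0, and then √x + √13 > √13.
Hence |√x − √13| < |x − 13|/√13, which is < eps once |x − 13| < √13·eps.
Take delta = min(13, √13·eps). If 0 < |x − 13| < delta then x > 0 and |√x − √13| < |x − 13|/√13 < eps.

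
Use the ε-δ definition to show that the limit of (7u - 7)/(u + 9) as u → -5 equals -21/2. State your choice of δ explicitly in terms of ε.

δ = min(2, (4/35)ε)

Let ε > 0. We want δ > 0 with 0 < |u + 5| < δ ⇒ |(7u - 7)/(u + 9) + 21/2| < ε.
Combining over a common denominator, (7u - 7)/(u + 9) + 21/2 = [(7u - 7)·4 − (-42)·(u + 9)] / [4·(u + 9)] = 70(u + 5) / (4(u + 9)).
So |(7u - 7)/(u + 9) + 21/2| = 70|u + 5| / (4·|u + 9|).
Require δ ≤ 2, so |u + 9| ≥ |4| − |u + 5| > 4 − 2 = 2.
Hence |(7u - 7)/(u + 9) + 21/2| < 70|u + 5|/(4·2) = (35/4)|u + 5|, which is < ε once |u + 5| < (4/35)ε.
Take δ = min(2, (4/35)ε). Then 0 < |u + 5| < δ forces both bounds, so |(7u - 7)/(u + 9) + 21/2| < ε.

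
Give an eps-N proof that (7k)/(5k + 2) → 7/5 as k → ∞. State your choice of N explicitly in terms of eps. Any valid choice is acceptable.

Fix eps > 0. For k ≥ 1, |(7k)/(5k + 2) − (7/5)| = |-14|/(5(5k + 2)) = 14/(5(5k + 2)).
Since 5k + 2 ≥ 5k for k ≥ 1, this is ≤ 14/(5·5k) = (14/25)/k.
So |(7k)/(5k + 2) − (7/5)| < eps whenever k > (14/25)/eps.
Take N = (14/25)/eps. If k > N then |(7k)/(5k + 2) − (7/5)| ≤ (14/25)/k < eps.

N = (14/25)/eps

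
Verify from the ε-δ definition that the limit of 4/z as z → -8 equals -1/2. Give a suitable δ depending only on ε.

Fix ε > 0. We seek δ > 0 such that 0 < |z + 8| < δ implies |4/z + 1/2| < ε.
|4/z + 1/2| = 4·|-8 − z|/(8·|z|) = 4|z + 8|/(8|z|).
Require δ ≤ 4 so that |z| > 8 − 4 = 4, hence 8|z| > 32.
Then |4/z + 1/2| < 4|z + 8|/32, which is < ε when |z + 8| < 8ε.
Take δ = min(4, 8ε). Then 0 < |z + 8| < δ gives both |z + 8| < 4 and |z + 8| < 8ε, so |4/z + 1/2| < ε.

δ = min(4, 8ε)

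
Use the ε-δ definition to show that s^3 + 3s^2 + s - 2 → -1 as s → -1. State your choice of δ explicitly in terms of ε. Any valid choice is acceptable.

Fix ε > 0. We want δ > 0 such that 0 < |s + 1| < δ implies |(s^3 + 3s^2 + s - 2) + 1| < ε.
(s^3 + 3s^2 + s - 2) + 1 = s^3 + 3s^2 + s - 1 = (s + 1)(s^2 + 2s - 1).
So |(s^3 + 3s^2 + s - 2) + 1| = |s + 1|·|s^2 + 2s - 1|.
Assume first that |s + 1| < 1, so |s| < 2. Then |s^2 + 2s - 1| ≤ 2^2 + 2·2 + 1 = 9.
Hence |(s^3 + 3s^2 + s - 2) + 1| ≤ 9|s + 1| < ε provided |s + 1| < ε/9.
Choosing δ = min(1, ε/9) ensures both conditions, hence |(s^3 + 3s^2 + s - 2) + 1| < ε.

δ = min(1, ε/9)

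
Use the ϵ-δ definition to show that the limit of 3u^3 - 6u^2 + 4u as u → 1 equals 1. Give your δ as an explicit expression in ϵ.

Let ϵ > 0. We want δ > 0 such that 0 < |u − 1| < δ implies |(3u^3 - 6u^2 + 4u) − 1| < ϵ.
(3u^3 - 6u^2 + 4u) − 1 = 3u^3 - 6u^2 + 4u - 1 = (u − 1)(3u^2 - 3u + 1).
So |(3u^3 - 6u^2 + 4u) − 1| = |u − 1|·|3u^2 - 3u + 1|.
Assume first that |u − 1| < 1, so |u| < 2. Then |3u^2 - 3u + 1| ≤ 3·2^2 + 3·2 + 1 = 19.
Hence |(3u^3 - 6u^2 + 4u) − 1| ≤ 19|u − 1| < ϵ provided |u − 1| < ϵ/19.
Choosing δ = min(1, ϵ/19) ensures both conditions, hence |(3u^3 - 6u^2 + 4u) − 1| < ϵ.

δ = min(1, ϵ/19)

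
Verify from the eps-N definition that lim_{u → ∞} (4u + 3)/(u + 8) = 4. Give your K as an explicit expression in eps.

Let eps > 0. We seek K > 0 such that u > K implies |(4u + 3)/(u + 8) − 4| < eps.
(4u + 3)/(u + 8) − 4 = ((4u + 3) − 4(u + 8)) / ((u + 8)) = -29/((u + 8)).
For u > 0 we have u + 8 > u, so |(4u + 3)/(u + 8) − 4| = 29/((u + 8)) < 29/(u) = 29/u.
Thus |(4u + 3)/(u + 8) − 4| < eps whenever u > 29/eps.
Take K = 29/eps. If u > K then |(4u + 3)/(u + 8) − 4| < 29/u < eps.

K = 29/eps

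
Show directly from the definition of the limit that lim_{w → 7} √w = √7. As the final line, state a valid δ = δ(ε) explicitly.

δ = min(7, √7·ε)

Let ε > 0. We want δ > 0 such that 0 < |w − 7| < δ implies |√w − √7| < ε.
Multiplying by the conjugate, |√w − √7| = |w − 7|/(√w + √7).
Restrict δ ≤ 7 so that |w − 7| < 7 forces w > 0, and then √w + √7 > √7.
Hence |√w − √7| < |w − 7|/√7, which is < ε once |w − 7| < √7·ε.
Take δ = min(7, √7·ε). If 0 < |w − 7| < δ then w > 0 and |√w − √7| < |w − 7|/√7 < ε.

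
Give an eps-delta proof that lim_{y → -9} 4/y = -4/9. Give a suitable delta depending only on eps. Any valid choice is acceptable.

delta = min(9/2, (81/8)eps)

Let eps > 0 be given. We seek delta > 0 such that 0 < |y + 9| < delta implies |4/y + 4/9| < eps.
|4/y + 4/9| = 4·|-9 − y|/(9·|y|) = 4|y + 9|/(9|y|).
Restrict delta ≤ 9/2. Then |y + 9| < 9/2 gives |y| > 9/2, so 9|y| > 81/2.
Then |4/y + 4/9| < 4|y + 9|/(81/2), which is < eps when |y + 9| < (81/8)eps.
Take delta = min(9/2, (81/8)eps). Then 0 < |y + 9| < delta gives both |y + 9| < 9/2 and |y + 9| < (81/8)eps, so |4/y + 4/9| < eps.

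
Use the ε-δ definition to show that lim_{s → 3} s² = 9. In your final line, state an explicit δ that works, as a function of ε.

δ = min(2, ε/8)

Fix ε > 0. We seek δ > 0 with 0 < |s − 3| < δ ⇒ |s² − 9| < ε.
Factor: s² − 9 = (s − 3)(s + 3), so |s² − 9| = |s − 3|·|s + 3|.
Impose δ ≤ 2 so that |s| < 5; then |s + 3| ≤ 8.
Hence |s² − 9| ≤ 8|s − 3|, which is < ε once |s − 3| < ε/8.
Take δ = min(2, ε/8). If 0 < |s − 3| < δ then both bounds hold and |s² − 9| ≤ 8|s − 3| < 8·(ε/8) = ε.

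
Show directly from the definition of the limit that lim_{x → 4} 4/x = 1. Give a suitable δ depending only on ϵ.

δ = min(2, 2ϵ)

Let ϵ > 0. We seek δ > 0 such that 0 < |x − 4| < δ implies |4/x − 1| < ϵ.
|4/x − 1| = 4·|4 − x|/(4·|x|) = 4|x − 4|/(4|x|).
Restrict δ ≤ 2. Then |x − 4| < 2 gives |x| > 2, so 4|x| > 8.
Then |4/x − 1| < 4|x − 4|/8, which is < ϵ when |x − 4| < 2ϵ.
Take δ = min(2, 2ϵ). Then 0 < |x − 4| < δ gives both |x − 4| < 2 and |x − 4| < 2ϵ, so |4/x − 1| < ϵ.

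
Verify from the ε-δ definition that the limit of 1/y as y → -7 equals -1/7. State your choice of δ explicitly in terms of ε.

δ = min(7/2, (49/2)ε)

Suppose ε > 0. We seek δ > 0 such that 0 < |y + 7| < δ implies |1/y + 1/7| < ε.
|1/y + 1/7| = |-7 − y|/(7·|y|) = |y + 7|/(7|y|).
Require δ ≤ 7/2 so that |y| > 7 − 7/2 = 7/2, hence 7|y| > 49/2.
Then |1/y + 1/7| < |y + 7|/(49/2), which is < ε when |y + 7| < (49/2)ε.
Take δ = min(7/2, (49/2)ε). Then 0 < |y + 7| < δ gives both |y + 7| < 7/2 and |y + 7| < (49/2)ε, so |1/y + 1/7| < ε.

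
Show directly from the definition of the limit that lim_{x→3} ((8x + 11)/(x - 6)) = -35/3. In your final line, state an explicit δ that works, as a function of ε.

Suppose ε > 0. We want δ > 0 with 0 < |x − 3| < δ ⇒ |(8x + 11)/(x - 6) + 35/3| < ε.
Combining over a common denominator, (8x + 11)/(x - 6) + 35/3 = [(8x + 11)·(-3) − 35·(x - 6)] / [(-3)·(x - 6)] = -59(x − 3) / ((-3)(x - 6)).
So |(8x + 11)/(x - 6) + 35/3| = 59|x − 3| / (3·|x − 6|).
Require δ ≤ 3/2, so |x − 6| ≥ |-3| − |x − 3| > 3 − 3/2 = 3/2.
Hence |(8x + 11)/(x - 6) + 35/3| < 59|x − 3|/(3·(3/2)) = (118/9)|x − 3|, which is < ε once |x − 3| < (9/118)ε.
Take δ = min(3/2, (9/118)ε). Then 0 < |x − 3| < δ forces both bounds, so |(8x + 11)/(x - 6) + 35/3| < ε.

δ = min(3/2, (9/118)ε)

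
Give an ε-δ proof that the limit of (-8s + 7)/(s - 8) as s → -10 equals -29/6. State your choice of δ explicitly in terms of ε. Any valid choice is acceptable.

Suppose ε > 0. We want δ > 0 with 0 < |s + 10| < δ ⇒ |(-8s + 7)/(s - 8) + 29/6| < ε.
Combining over a common denominator, (-8s + 7)/(s - 8) + 29/6 = [(-8s + 7)·(-18) − 87·(s - 8)] / [(-18)·(s - 8)] = 57(s + 10) / ((-18)(s - 8)).
So |(-8s + 7)/(s - 8) + 29/6| = 57|s + 10| / (18·|s − 8|).
Restrict δ ≤ 9. Then |s + 10| < 9 gives |s − 8| = |(s + 10) + (-18)| ≥ 18 − 9 = 9.
Hence |(-8s + 7)/(s - 8) + 29/6| < 57|s + 10|/(18·9) = (19/54)|s + 10|, which is < ε once |s + 10| < (54/19)ε.
Take δ = min(9, (54/19)ε). Then 0 < |s + 10| < δ forces both bounds, so |(-8s + 7)/(s - 8) + 29/6| < ε.

δ = min(9, (54/19)ε)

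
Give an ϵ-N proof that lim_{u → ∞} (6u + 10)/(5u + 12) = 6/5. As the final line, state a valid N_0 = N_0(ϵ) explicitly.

N_0 = (22/25)/ϵ

Let ϵ > 0 be given. We seek N_0 > 0 such that u > N_0 implies |(6u + 10)/(5u + 12) − (6/5)| < ϵ.
(6u + 10)/(5u + 12) − (6/5) = (5(6u + 10) − 6(5u + 12)) / (5(5u + 12)) = -22/(5(5u + 12)).
For u > 0 we have 5u + 12 > 5u, so |(6u + 10)/(5u + 12) − (6/5)| = 22/(5(5u + 12)) < 22/(5·5u) = (22/25)/u.
Thus |(6u + 10)/(5u + 12) − (6/5)| < ϵ whenever u > (22/25)/ϵ.
Take N_0 = (22/25)/ϵ. If u > N_0 then |(6u + 10)/(5u + 12) − (6/5)| < (22/25)/u < ϵ.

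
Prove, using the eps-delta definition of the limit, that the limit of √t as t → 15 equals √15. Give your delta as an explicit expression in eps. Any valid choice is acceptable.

Fix eps > 0. We want delta > 0 such that 0 < |t − 15| < delta implies |√t − √15| < eps.
Rationalise: √t − √15 = (t − 15)/(√t + √15), so |√t − √15| = |t − 15|/(√t + √15).
Restrict delta ≤ 15 so that |t − 15| < 15 forces t > 0, and then √t + √15 > √15.
Hence |√t − √15| < |t − 15|/√15, which is < eps once |t − 15| < √15·eps.
Take delta = min(15, √15·eps). If 0 < |t − 15| < delta then t > 0 and |√t − √15| < |t − 15|/√15 < eps.

delta = min(15, √15·eps)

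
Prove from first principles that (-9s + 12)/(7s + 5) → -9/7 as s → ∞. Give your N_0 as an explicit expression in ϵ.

Fix ϵ > 0. We seek N_0 > 0 such that s > N_0 implies |(-9s + 12)/(7s + 5) + 9/7| < ϵ.
(-9s + 12)/(7s + 5) + 9/7 = (7(-9s + 12) − (-9)(7s + 5)) / (7(7s + 5)) = 129/(7(7s + 5)).
For s > 0 we have 7s + 5 > 7s, so |(-9s + 12)/(7s + 5) + 9/7| = 129/(7(7s + 5)) < 129/(7·7s) = (129/49)/s.
Thus |(-9s + 12)/(7s + 5) + 9/7| < ϵ whenever s > (129/49)/ϵ.
Take N_0 = (129/49)/ϵ. If s > N_0 then |(-9s + 12)/(7s + 5) + 9/7| < (129/49)/s < ϵ.

N_0 = (129/49)/ϵ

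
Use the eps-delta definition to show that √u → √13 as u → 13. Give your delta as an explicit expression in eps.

Let eps > 0 be given. We want delta > 0 such that 0 < |u − 13| < delta implies |√u − √13| < eps.
Rationalise: √u − √13 = (u − 13)/(√u + √13), so |√u − √13| = |u − 13|/(√u + √13).
Restrict delta ≤ 13 so that |u − 13| < 13 forces u > 0, and then √u + √13 > √13.
Hence |√u − √13| < |u − 13|/√13, which is < eps once |u − 13| < √13·eps.
Take delta = min(13, √13·eps). If 0 < |u − 13| < delta then u > 0 and |√u − √13| < |u − 13|/√13 < eps.

delta = min(13, √13·eps)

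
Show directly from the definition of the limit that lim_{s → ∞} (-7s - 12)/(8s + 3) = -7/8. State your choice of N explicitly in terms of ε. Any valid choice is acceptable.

Let ε > 0. We seek N > 0 such that s > N implies |(-7s - 12)/(8s + 3) + 7/8| < ε.
(-7s - 12)/(8s + 3) + 7/8 = (8(-7s - 12) − (-7)(8s + 3)) / (8(8s + 3)) = -75/(8(8s + 3)).
For s > 0 we have 8s + 3 > 8s, so |(-7s - 12)/(8s + 3) + 7/8| = 75/(8(8s + 3)) < 75/(8·8s) = (75/64)/s.
Thus |(-7s - 12)/(8s + 3) + 7/8| < ε whenever s > (75/64)/ε.
Take N = (75/64)/ε. If s > N then |(-7s - 12)/(8s + 3) + 7/8| < (75/64)/s < ε.

N = (75/64)/ε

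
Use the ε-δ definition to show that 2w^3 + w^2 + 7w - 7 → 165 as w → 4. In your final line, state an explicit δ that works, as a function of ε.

δ = min(1, ε/138)

Let ε > 0. We want δ > 0 such that 0 < |w − 4| < δ implies |(2w^3 + w^2 + 7w - 7) − 165| < ε.
(2w^3 + w^2 + 7w - 7) − 165 = 2w^3 + w^2 + 7w - 172 = (w − 4)(2w^2 + 9w + 43).
So |(2w^3 + w^2 + 7w - 7) − 165| = |w − 4|·|2w^2 + 9w + 43|.
Require δ ≤ 1. Then |w − 4| < 1 gives |w| < 5, and by the triangle inequality |2w^2 + 9w + 43| ≤ 2·5^2 + 9·5 + 43 = 138.
Hence |(2w^3 + w^2 + 7w - 7) − 165| ≤ 138|w − 4| < ε provided |w − 4| < ε/138.
Choosing δ = min(1, ε/138) ensures both conditions, hence |(2w^3 + w^2 + 7w - 7) − 165| < ε.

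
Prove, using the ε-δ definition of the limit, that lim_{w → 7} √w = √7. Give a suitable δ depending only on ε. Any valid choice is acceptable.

Fix ε > 0. We want δ > 0 such that 0 < |w − 7| < δ implies |√w − √7| < ε.
Multiplying by the conjugate, |√w − √7| = |w − 7|/(√w + √7).
Restrict δ ≤ 7 so that |w − 7| < 7 forces w > 0, and then √w + √7 > √7.
Hence |√w − √7| < |w − 7|/√7, which is < ε once |w − 7| < √7·ε.
Take δ = min(7, √7·ε). If 0 < |w − 7| < δ then w > 0 and |√w − √7| < |w − 7|/√7 < ε.

δ = min(7, √7·ε)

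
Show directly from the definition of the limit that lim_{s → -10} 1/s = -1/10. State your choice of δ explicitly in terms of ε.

Fix ε > 0. We seek δ > 0 such that 0 < |s + 10| < δ implies |1/s + 1/10| < ε.
|1/s + 1/10| = |-10 − s|/(10·|s|) = |s + 10|/(10|s|).
Restrict δ ≤ 5. Then |s + 10| < 5 gives |s| > 5, so 10|s| > 50.
Then |1/s + 1/10| < |s + 10|/50, which is < ε when |s + 10| < 50ε.
Take δ = min(5, 50ε). Then 0 < |s + 10| < δ gives both |s + 10| < 5 and |s + 10| < 50ε, so |1/s + 1/10| < ε.

δ = min(5, 50ε)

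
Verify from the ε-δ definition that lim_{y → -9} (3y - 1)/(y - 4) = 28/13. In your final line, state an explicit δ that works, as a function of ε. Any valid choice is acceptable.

Let ε > 0. We want δ > 0 with 0 < |y + 9| < δ ⇒ |(3y - 1)/(y - 4) − (28/13)| < ε.
Combining over a common denominator, (3y - 1)/(y - 4) − (28/13) = [(3y - 1)·(-13) − (-28)·(y - 4)] / [(-13)·(y - 4)] = -11(y + 9) / ((-13)(y - 4)).
So |(3y - 1)/(y - 4) − (28/13)| = 11|y + 9| / (13·|y − 4|).
Restrict δ ≤ 13/2. Then |y + 9| < 13/2 gives |y − 4| = |(y + 9) + (-13)| ≥ 13 − 13/2 = 13/2.
Hence |(3y - 1)/(y - 4) − (28/13)| < 11|y + 9|/(13·(13/2)) = (22/169)|y + 9|, which is < ε once |y + 9| < (169/22)ε.
Take δ = min(13/2, (169/22)ε). Then 0 < |y + 9| < δ forces both bounds, so |(3y - 1)/(y - 4) − (28/13)| < ε.

δ = min(13/2, (169/22)ε)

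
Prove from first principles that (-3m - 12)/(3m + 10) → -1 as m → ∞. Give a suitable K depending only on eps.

Let eps > 0. For m ≥ 1, |(-3m - 12)/(3m + 10) + 1| = |-6|/(3(3m + 10)) = 6/(3(3m + 10)).
Since 3m + 10 ≥ 3m for m ≥ 1, this is ≤ 6/(3·3m) = (2/3)/m.
So |(-3m - 12)/(3m + 10) + 1| < eps whenever m > (2/3)/eps.
Take K = (2/3)/eps. If m > K then |(-3m - 12)/(3m + 10) + 1| ≤ (2/3)/m < eps.

K = (2/3)/eps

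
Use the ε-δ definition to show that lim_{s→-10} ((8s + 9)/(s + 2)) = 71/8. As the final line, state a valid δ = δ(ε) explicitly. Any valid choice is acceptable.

Let ε > 0 be given. We want δ > 0 with 0 < |s + 10| < δ ⇒ |(8s + 9)/(s + 2) − (71/8)| < ε.
Combining over a common denominator, (8s + 9)/(s + 2) − (71/8) = [(8s + 9)·(-8) − (-71)·(s + 2)] / [(-8)·(s + 2)] = 7(s + 10) / ((-8)(s + 2)).
So |(8s + 9)/(s + 2) − (71/8)| = 7|s + 10| / (8·|s + 2|).
Restrict δ ≤ 4. Then |s + 10| < 4 gives |s + 2| = |(s + 10) + (-8)| ≥ 8 − 4 = 4.
Hence |(8s + 9)/(s + 2) − (71/8)| < 7|s + 10|/(8·4) = (7/32)|s + 10|, which is < ε once |s + 10| < (32/7)ε.
Take δ = min(4, (32/7)ε). Then 0 < |s + 10| < δ forces both bounds, so |(8s + 9)/(s + 2) − (71/8)| < ε.

δ = min(4, (32/7)ε)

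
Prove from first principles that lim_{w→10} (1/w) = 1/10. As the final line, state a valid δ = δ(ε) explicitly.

δ = min(5, 50ε)

Let ε > 0. We seek δ > 0 such that 0 < |w − 10| < δ implies |1/w − (1/10)| < ε.
|1/w − (1/10)| = |10 − w|/(10·|w|) = |w − 10|/(10|w|).
Require δ ≤ 5 so that |w| > 10 − 5 = 5, hence 10|w| > 50.
Then |1/w − (1/10)| < |w − 10|/50, which is < ε when |w − 10| < 50ε.
Take δ = min(5, 50ε). Then 0 < |w − 10| < δ gives both |w − 10| < 5 and |w − 10| < 50ε, so |1/w − (1/10)| < ε.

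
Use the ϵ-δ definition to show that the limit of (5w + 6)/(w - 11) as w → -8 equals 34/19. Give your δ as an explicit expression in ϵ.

Let ϵ > 0. We want δ > 0 with 0 < |w + 8| < δ ⇒ |(5w + 6)/(w - 11) − (34/19)| < ϵ.
Combining over a common denominator, (5w + 6)/(w - 11) − (34/19) = [(5w + 6)·(-19) − (-34)·(w - 11)] / [(-19)·(w - 11)] = -61(w + 8) / ((-19)(w - 11)).
So |(5w + 6)/(w - 11) − (34/19)| = 61|w + 8| / (19·|w − 11|).
Restrict δ ≤ 19/2. Then |w + 8| < 19/2 gives |w − 11| = |(w + 8) + (-19)| ≥ 19 − 19/2 = 19/2.
Hence |(5w + 6)/(w - 11) − (34/19)| < 61|w + 8|/(19·(19/2)) = (122/361)|w + 8|, which is < ϵ once |w + 8| < (361/122)ϵ.
Take δ = min(19/2, (361/122)ϵ). Then 0 < |w + 8| < δ forces both bounds, so |(5w + 6)/(w - 11) − (34/19)| < ϵ.

δ = min(19/2, (361/122)ϵ)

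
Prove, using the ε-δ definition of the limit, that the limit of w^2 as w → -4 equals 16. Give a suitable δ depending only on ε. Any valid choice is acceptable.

δ = min(2, ε/10)

Suppose ε > 0. We seek δ > 0 with 0 < |w + 4| < δ ⇒ |w^2 − 16| < ε.
Factor: w^2 − 16 = (w + 4)(w - 4), so |w^2 − 16| = |w + 4|·|w - 4|.
Impose δ ≤ 2 so that |w| < 6; then |w - 4| ≤ 10.
Hence |w^2 − 16| ≤ 10|w + 4|, which is < ε once |w + 4| < ε/10.
Take δ = min(2, ε/10). If 0 < |w + 4| < δ then both bounds hold and |w^2 − 16| ≤ 10|w + 4| < 10·(ε/10) = ε.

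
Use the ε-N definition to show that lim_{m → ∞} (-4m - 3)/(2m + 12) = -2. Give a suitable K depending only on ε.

Let ε > 0. For m ≥ 1, |(-4m - 3)/(2m + 12) + 2| = |42|/(2(2m + 12)) = 42/(2(2m + 12)).
Since 2m + 12 ≥ 2m for m ≥ 1, this is ≤ 42/(2·2m) = (21/2)/m.
So |(-4m - 3)/(2m + 12) + 2| < ε whenever m > (21/2)/ε.
Take K = (21/2)/ε. If m > K then |(-4m - 3)/(2m + 12) + 2| ≤ (21/2)/m < ε.

K = (21/2)/ε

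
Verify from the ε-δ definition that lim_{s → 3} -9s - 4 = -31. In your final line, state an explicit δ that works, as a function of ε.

δ = ε/9

Suppose ε > 0. We need δ > 0 so that 0 < |s − 3| < δ implies |(-9s - 4) + 31| < ε.
|(-9s - 4) + 31| = |-9s + 27| = 9|s − 3|.
So 9|s − 3| < ε exactly when |s − 3| < ε/9.
Choosing δ = ε/9 gives |(-9s - 4) + 31| = 9|s − 3| < ε whenever |s − 3| < δ.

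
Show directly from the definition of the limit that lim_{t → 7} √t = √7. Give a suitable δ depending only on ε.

δ = min(7, √7·ε)

Fix ε > 0. We want δ > 0 such that 0 < |t − 7| < δ implies |√t − √7| < ε.
Rationalise: √t − √7 = (t − 7)/(√t + √7), so |√t − √7| = |t − 7|/(√t + √7).
Restrict δ ≤ 7 so that |t − 7| < 7 forces t > 0, and then √t + √7 > √7.
Hence |√t − √7| < |t − 7|/√7, which is < ε once |t − 7| < √7·ε.
Take δ = min(7, √7·ε). If 0 < |t − 7| < δ then t > 0 and |√t − √7| < |t − 7|/√7 < ε.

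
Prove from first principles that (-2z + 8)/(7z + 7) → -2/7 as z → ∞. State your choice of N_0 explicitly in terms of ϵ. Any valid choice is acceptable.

N_0 = (10/7)/ϵ

Let ϵ > 0. We seek N_0 > 0 such that z > N_0 implies |(-2z + 8)/(7z + 7) + 2/7| < ϵ.
(-2z + 8)/(7z + 7) + 2/7 = (7(-2z + 8) − (-2)(7z + 7)) / (7(7z + 7)) = 70/(7(7z + 7)).
For z > 0 we have 7z + 7 > 7z, so |(-2z + 8)/(7z + 7) + 2/7| = 70/(7(7z + 7)) < 70/(7·7z) = (10/7)/z.
Thus |(-2z + 8)/(7z + 7) + 2/7| < ϵ whenever z > (10/7)/ϵ.
Take N_0 = (10/7)/ϵ. If z > N_0 then |(-2z + 8)/(7z + 7) + 2/7| < (10/7)/z < ϵ.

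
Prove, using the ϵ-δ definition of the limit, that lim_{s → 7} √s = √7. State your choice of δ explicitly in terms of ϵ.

Let ϵ > 0. We want δ > 0 such that 0 < |s − 7| < δ implies |√s − √7| < ϵ.
Rationalise: √s − √7 = (s − 7)/(√s + √7), so |√s − √7| = |s − 7|/(√s + √7).
Restrict δ ≤ 7 so that |s − 7| < 7 forces s > 0, and then √s + √7 > √7.
Hence |√s − √7| < |s − 7|/√7, which is < ϵ once |s − 7| < √7·ϵ.
Take δ = min(7, √7·ϵ). If 0 < |s − 7| < δ then s > 0 and |√s − √7| < |s − 7|/√7 < ϵ.

δ = min(7, √7·ϵ)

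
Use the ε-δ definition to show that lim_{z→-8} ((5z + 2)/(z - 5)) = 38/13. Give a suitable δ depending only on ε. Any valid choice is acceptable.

δ = min(13/2, (169/54)ε)

Let ε > 0 be given. We want δ > 0 with 0 < |z + 8| < δ ⇒ |(5z + 2)/(z - 5) − (38/13)| < ε.
Combining over a common denominator, (5z + 2)/(z - 5) − (38/13) = [(5z + 2)·(-13) − (-38)·(z - 5)] / [(-13)·(z - 5)] = -27(z + 8) / ((-13)(z - 5)).
So |(5z + 2)/(z - 5) − (38/13)| = 27|z + 8| / (13·|z − 5|).
Restrict δ ≤ 13/2. Then |z + 8| < 13/2 gives |z − 5| = |(z + 8) + (-13)| ≥ 13 − 13/2 = 13/2.
Hence |(5z + 2)/(z - 5) − (38/13)| < 27|z + 8|/(13·(13/2)) = (54/169)|z + 8|, which is < ε once |z + 8| < (169/54)ε.
Take δ = min(13/2, (169/54)ε). Then 0 < |z + 8| < δ forces both bounds, so |(5z + 2)/(z - 5) − (38/13)| < ε.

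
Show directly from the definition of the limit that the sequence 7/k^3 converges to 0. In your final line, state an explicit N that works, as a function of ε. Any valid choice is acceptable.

Fix ε > 0. For k ≥ 1, |7/k^3 − 0| = 7/k^3.
7/k^3 < ε ⇔ k^3 > 7/ε ⇔ k > (7/ε)^{1/3}.
Take N = (7/ε)^{1/3}. Then k > N implies 7/k^3 < ε.

N = (7/ε)^{1/3}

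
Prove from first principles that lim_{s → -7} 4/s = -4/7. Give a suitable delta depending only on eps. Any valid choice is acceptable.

delta = min(7/2, (49/8)eps)

Fix eps > 0. We seek delta > 0 such that 0 < |s + 7| < delta implies |4/s + 4/7| < eps.
|4/s + 4/7| = 4·|-7 − s|/(7·|s|) = 4|s + 7|/(7|s|).
Require delta ≤ 7/2 so that |s| > 7 − 7/2 = 7/2, hence 7|s| > 49/2.
Then |4/s + 4/7| < 4|s + 7|/(49/2), which is < eps when |s + 7| < (49/8)eps.
Take delta = min(7/2, (49/8)eps). Then 0 < |s + 7| < delta gives both |s + 7| < 7/2 and |s + 7| < (49/8)eps, so |4/s + 4/7| < eps.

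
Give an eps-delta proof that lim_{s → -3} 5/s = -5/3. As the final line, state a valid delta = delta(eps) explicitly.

delta = min(3/2, (9/10)eps)

Let eps > 0 be given. We seek delta > 0 such that 0 < |s + 3| < delta implies |5/s + 5/3| < eps.
|5/s + 5/3| = 5·|-3 − s|/(3·|s|) = 5|s + 3|/(3|s|).
Require delta ≤ 3/2 so that |s| > 3 − 3/2 = 3/2, hence 3|s| > 9/2.
Then |5/s + 5/3| < 5|s + 3|/(9/2), which is < eps when |s + 3| < (9/10)eps.
Take delta = min(3/2, (9/10)eps). Then 0 < |s + 3| < delta gives both |s + 3| < 3/2 and |s + 3| < (9/10)eps, so |5/s + 5/3| < eps.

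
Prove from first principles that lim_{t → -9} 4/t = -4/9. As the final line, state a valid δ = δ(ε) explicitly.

Let ε > 0 be given. We seek δ > 0 such that 0 < |t + 9| < δ implies |4/t + 4/9| < ε.
|4/t + 4/9| = 4·|-9 − t|/(9·|t|) = 4|t + 9|/(9|t|).
Restrict δ ≤ 9/2. Then |t + 9| < 9/2 gives |t| > 9/2, so 9|t| > 81/2.
Then |4/t + 4/9| < 4|t + 9|/(81/2), which is < ε when |t + 9| < (81/8)ε.
Take δ = min(9/2, (81/8)ε). Then 0 < |t + 9| < δ gives both |t + 9| < 9/2 and |t + 9| < (81/8)ε, so |4/t + 4/9| < ε.

δ = min(9/2, (81/8)ε)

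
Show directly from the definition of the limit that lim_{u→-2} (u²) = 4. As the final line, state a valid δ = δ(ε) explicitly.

δ = min(1, ε/5)

Let ε > 0 be given. We seek δ > 0 with 0 < |u + 2| < δ ⇒ |u² − 4| < ε.
Factor: u² − 4 = (u + 2)(u - 2), so |u² − 4| = |u + 2|·|u - 2|.
Restrict δ ≤ 1. Then |u + 2| < 1 gives |u| < 3, so by the triangle inequality |u - 2| ≤ 3 + 2 = 5.
Hence |u² − 4| ≤ 5|u + 2|, which is < ε once |u + 2| < ε/5.
Take δ = min(1, ε/5). If 0 < |u + 2| < δ then both bounds hold and |u² − 4| ≤ 5|u + 2| < 5·(ε/5) = ε.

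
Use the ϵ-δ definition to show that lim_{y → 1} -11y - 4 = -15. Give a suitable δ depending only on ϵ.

Let ϵ > 0. We need δ > 0 so that 0 < |y − 1| < δ implies |(-11y - 4) + 15| < ϵ.
|(-11y - 4) + 15| = |-11y + 11| = 11|y − 1|.
Thus it suffices that |y − 1| < ϵ/11.
Choosing δ = ϵ/11 gives |(-11y - 4) + 15| = 11|y − 1| < ϵ whenever |y − 1| < δ.

δ = ϵ/11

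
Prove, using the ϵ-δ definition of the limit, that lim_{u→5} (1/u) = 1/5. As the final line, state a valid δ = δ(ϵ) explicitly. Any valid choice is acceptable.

δ = min(5/2, (25/2)ϵ)

Fix ϵ > 0. We seek δ > 0 such that 0 < |u − 5| < δ implies |1/u − (1/5)| < ϵ.
|1/u − (1/5)| = |5 − u|/(5·|u|) = |u − 5|/(5|u|).
Require δ ≤ 5/2 so that |u| > 5 − 5/2 = 5/2, hence 5|u| > 25/2.
Then |1/u − (1/5)| < |u − 5|/(25/2), which is < ϵ when |u − 5| < (25/2)ϵ.
Take δ = min(5/2, (25/2)ϵ). Then 0 < |u − 5| < δ gives both |u − 5| < 5/2 and |u − 5| < (25/2)ϵ, so |1/u − (1/5)| < ϵ.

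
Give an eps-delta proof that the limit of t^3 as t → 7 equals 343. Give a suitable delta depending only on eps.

delta = min(1, eps/169)

Let eps > 0. We seek delta > 0 with 0 < |t − 7| < delta ⇒ |t^3 − 343| < eps.
Factor: t^3 − 343 = (t − 7)(t^2 + 7t + 49), so |t^3 − 343| = |t − 7|·|t^2 + 7t + 49|.
Impose delta ≤ 1 so that |t| < 8; then |t^2 + 7t + 49| ≤ 169.
Hence |t^3 − 343| ≤ 169|t − 7|, which is < eps once |t − 7| < eps/169.
Take delta = min(1, eps/169). If 0 < |t − 7| < delta then both bounds hold and |t^3 − 343| ≤ 169|t − 7| < 169·(eps/169) = eps.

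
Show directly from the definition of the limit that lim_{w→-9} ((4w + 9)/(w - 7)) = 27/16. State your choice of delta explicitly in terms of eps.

delta = min(8, (128/37)eps)

Let eps > 0 be given. We want delta > 0 with 0 < |w + 9| < delta ⇒ |(4w + 9)/(w - 7) − (27/16)| < eps.
Combining over a common denominator, (4w + 9)/(w - 7) − (27/16) = [(4w + 9)·(-16) − (-27)·(w - 7)] / [(-16)·(w - 7)] = -37(w + 9) / ((-16)(w - 7)).
So |(4w + 9)/(w - 7) − (27/16)| = 37|w + 9| / (16·|w − 7|).
Require delta ≤ 8, so |w − 7| ≥ |-16| − |w + 9| > 16 − 8 = 8.
Hence |(4w + 9)/(w - 7) − (27/16)| < 37|w + 9|/(16·8) = (37/128)|w + 9|, which is < eps once |w + 9| < (128/37)eps.
Take delta = min(8, (128/37)eps). Then 0 < |w + 9| < delta forces both bounds, so |(4w + 9)/(w - 7) − (27/16)| < eps.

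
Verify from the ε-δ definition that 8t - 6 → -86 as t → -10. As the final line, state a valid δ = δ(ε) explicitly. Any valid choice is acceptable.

Let ε > 0. We need δ > 0 so that 0 < |t + 10| < δ implies |(8t - 6) + 86| < ε.
Since (8t - 6) + 86 = 8(t + 10), we have |(8t - 6) + 86| = 8|t + 10|.
Thus it suffices that |t + 10| < ε/8.
Take δ = ε/8. If 0 < |t + 10| < δ then |(8t - 6) + 86| = 8|t + 10| < 8·(ε/8) = ε.

δ = ε/8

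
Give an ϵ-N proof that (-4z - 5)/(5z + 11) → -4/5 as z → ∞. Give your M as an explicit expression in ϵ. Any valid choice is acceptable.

Let ϵ > 0 be given. We seek M > 0 such that z > M implies |(-4z - 5)/(5z + 11) + 4/5| < ϵ.
(-4z - 5)/(5z + 11) + 4/5 = (5(-4z - 5) − (-4)(5z + 11)) / (5(5z + 11)) = 19/(5(5z + 11)).
For z > 0 we have 5z + 11 > 5z, so |(-4z - 5)/(5z + 11) + 4/5| = 19/(5(5z + 11)) < 19/(5·5z) = (19/25)/z.
Thus |(-4z - 5)/(5z + 11) + 4/5| < ϵ whenever z > (19/25)/ϵ.
Take M = (19/25)/ϵ. If z > M then |(-4z - 5)/(5z + 11) + 4/5| < (19/25)/z < ϵ.

M = (19/25)/ϵ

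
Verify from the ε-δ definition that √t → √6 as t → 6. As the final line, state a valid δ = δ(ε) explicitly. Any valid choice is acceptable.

δ = min(6, √6·ε)

Let ε > 0 be given. We want δ > 0 such that 0 < |t − 6| < δ implies |√t − √6| < ε.
Rationalise: √t − √6 = (t − 6)/(√t + √6), so |√t − √6| = |t − 6|/(√t + √6).
Restrict δ ≤ 6 so that |t − 6| < 6 forces t > 0, and then √t + √6 > √6.
Hence |√t − √6| < |t − 6|/√6, which is < ε once |t − 6| < √6·ε.
Take δ = min(6, √6·ε). If 0 < |t − 6| < δ then t > 0 and |√t − √6| < |t − 6|/√6 < ε.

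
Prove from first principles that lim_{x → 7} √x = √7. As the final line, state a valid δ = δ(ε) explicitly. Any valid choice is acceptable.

Suppose ε > 0. We want δ > 0 such that 0 < |x − 7| < δ implies |√x − √7| < ε.
Rationalise: √x − √7 = (x − 7)/(√x + √7), so |√x − √7| = |x − 7|/(√x + √7).
Restrict δ ≤ 7 so that |x − 7| < 7 forces x > 0, and then √x + √7 > √7.
Hence |√x − √7| < |x − 7|/√7, which is < ε once |x − 7| < √7·ε.
Take δ = min(7, √7·ε). If 0 < |x − 7| < δ then x > 0 and |√x − √7| < |x − 7|/√7 < ε.

δ = min(7, √7·ε)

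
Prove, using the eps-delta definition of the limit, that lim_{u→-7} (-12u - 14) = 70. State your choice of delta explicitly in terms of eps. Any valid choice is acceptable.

delta = eps/12

Fix eps > 0. We need delta > 0 so that 0 < |u + 7| < delta implies |(-12u - 14) − 70| < eps.
Since (-12u - 14) − 70 = -12(u + 7), we have |(-12u - 14) − 70| = 12|u + 7|.
So 12|u + 7| < eps exactly when |u + 7| < eps/12.
Choosing delta = eps/12 gives |(-12u - 14) − 70| = 12|u + 7| < eps whenever |u + 7| < delta.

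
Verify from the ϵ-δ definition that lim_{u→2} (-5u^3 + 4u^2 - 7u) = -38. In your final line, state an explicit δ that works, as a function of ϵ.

δ = min(1, ϵ/82)

Fix ϵ > 0. We want δ > 0 such that 0 < |u − 2| < δ implies |(-5u^3 + 4u^2 - 7u) + 38| < ϵ.
(-5u^3 + 4u^2 - 7u) + 38 = -5u^3 + 4u^2 - 7u + 38 = (u − 2)(-5u^2 - 6u - 19).
So |(-5u^3 + 4u^2 - 7u) + 38| = |u − 2|·|-5u^2 - 6u - 19|.
Require δ ≤ 1. Then |u − 2| < 1 gives |u| < 3, and by the triangle inequality |-5u^2 - 6u - 19| ≤ 5·3^2 + 6·3 + 19 = 82.
Hence |(-5u^3 + 4u^2 - 7u) + 38| ≤ 82|u − 2| < ϵ provided |u − 2| < ϵ/82.
Choosing δ = min(1, ϵ/82) ensures both conditions, hence |(-5u^3 + 4u^2 - 7u) + 38| < ϵ.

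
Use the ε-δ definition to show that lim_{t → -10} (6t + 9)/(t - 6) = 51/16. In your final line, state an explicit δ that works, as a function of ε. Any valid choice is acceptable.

Fix ε > 0. We want δ > 0 with 0 < |t + 10| < δ ⇒ |(6t + 9)/(t - 6) − (51/16)| < ε.
Combining over a common denominator, (6t + 9)/(t - 6) − (51/16) = [(6t + 9)·(-16) − (-51)·(t - 6)] / [(-16)·(t - 6)] = -45(t + 10) / ((-16)(t - 6)).
So |(6t + 9)/(t - 6) − (51/16)| = 45|t + 10| / (16·|t − 6|).
Restrict δ ≤ 8. Then |t + 10| < 8 gives |t − 6| = |(t + 10) + (-16)| ≥ 16 − 8 = 8.
Hence |(6t + 9)/(t - 6) − (51/16)| < 45|t + 10|/(16·8) = (45/128)|t + 10|, which is < ε once |t + 10| < (128/45)ε.
Take δ = min(8, (128/45)ε). Then 0 < |t + 10| < δ forces both bounds, so |(6t + 9)/(t - 6) − (51/16)| < ε.

δ = min(8, (128/45)ε)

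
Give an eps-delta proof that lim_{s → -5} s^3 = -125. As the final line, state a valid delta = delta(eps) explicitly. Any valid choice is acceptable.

Suppose eps > 0. We seek delta > 0 with 0 < |s + 5| < delta ⇒ |s^3 + 125| < eps.
Factor: s^3 + 125 = (s + 5)(s^2 - 5s + 25), so |s^3 + 125| = |s + 5|·|s^2 - 5s + 25|.
Impose delta ≤ 1 so that |s| < 6; then |s^2 - 5s + 25| ≤ 91.
Hence |s^3 + 125| ≤ 91|s + 5|, which is < eps once |s + 5| < eps/91.
Take delta = min(1, eps/91). If 0 < |s + 5| < delta then both bounds hold and |s^3 + 125| ≤ 91|s + 5| < 91·(eps/91) = eps.

delta = min(1, eps/91)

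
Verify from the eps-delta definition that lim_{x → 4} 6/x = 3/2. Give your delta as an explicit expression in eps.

delta = min(2, (4/3)eps)

Let eps > 0. We seek delta > 0 such that 0 < |x − 4| < delta implies |6/x − (3/2)| < eps.
|6/x − (3/2)| = 6·|4 − x|/(4·|x|) = 6|x − 4|/(4|x|).
Require delta ≤ 2 so that |x| > 4 − 2 = 2, hence 4|x| > 8.
Then |6/x − (3/2)| < 6|x − 4|/8, which is < eps when |x − 4| < (4/3)eps.
Take delta = min(2, (4/3)eps). Then 0 < |x − 4| < delta gives both |x − 4| < 2 and |x − 4| < (4/3)eps, so |6/x − (3/2)| < eps.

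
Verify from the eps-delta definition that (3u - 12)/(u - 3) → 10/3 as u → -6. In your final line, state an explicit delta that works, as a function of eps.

delta = min(9/2, (27/2)eps)

Suppose eps > 0. We want delta > 0 with 0 < |u + 6| < delta ⇒ |(3u - 12)/(u - 3) − (10/3)| < eps.
Combining over a common denominator, (3u - 12)/(u - 3) − (10/3) = [(3u - 12)·(-9) − (-30)·(u - 3)] / [(-9)·(u - 3)] = 3(u + 6) / ((-9)(u - 3)).
So |(3u - 12)/(u - 3) − (10/3)| = 3|u + 6| / (9·|u − 3|).
Require delta ≤ 9/2, so |u − 3| ≥ |-9| − |u + 6| > 9 − 9/2 = 9/2.
Hence |(3u - 12)/(u - 3) − (10/3)| < 3|u + 6|/(9·(9/2)) = (2/27)|u + 6|, which is < eps once |u + 6| < (27/2)eps.
Take delta = min(9/2, (27/2)eps). Then 0 < |u + 6| < delta forces both bounds, so |(3u - 12)/(u - 3) − (10/3)| < eps.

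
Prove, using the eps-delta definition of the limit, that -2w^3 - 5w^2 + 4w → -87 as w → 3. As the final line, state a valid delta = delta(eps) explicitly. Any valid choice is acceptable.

Fix eps > 0. We want delta > 0 such that 0 < |w − 3| < delta implies |(-2w^3 - 5w^2 + 4w) + 87| < eps.
(-2w^3 - 5w^2 + 4w) + 87 = -2w^3 - 5w^2 + 4w + 87 = (w − 3)(-2w^2 - 11w - 29).
So |(-2w^3 - 5w^2 + 4w) + 87| = |w − 3|·|-2w^2 - 11w - 29|.
Assume first that |w − 3| < 1, so |w| < 4. Then |-2w^2 - 11w - 29| ≤ 2·4^2 + 11·4 + 29 = 105.
Hence |(-2w^3 - 5w^2 + 4w) + 87| ≤ 105|w − 3| < eps provided |w − 3| < eps/105.
Take delta = min(1, eps/105). Then 0 < |w − 3| < delta gives both |w − 3| < 1 and |w − 3| < eps/105, so |(-2w^3 - 5w^2 + 4w) + 87| < eps.

delta = min(1, eps/105)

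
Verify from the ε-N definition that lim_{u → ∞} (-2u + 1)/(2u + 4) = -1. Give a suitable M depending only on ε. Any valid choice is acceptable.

Let ε > 0 be given. We seek M > 0 such that u > M implies |(-2u + 1)/(2u + 4) + 1| < ε.
(-2u + 1)/(2u + 4) + 1 = (2(-2u + 1) − (-2)(2u + 4)) / (2(2u + 4)) = 10/(2(2u + 4)).
For u > 0 we have 2u + 4 > 2u, so |(-2u + 1)/(2u + 4) + 1| = 10/(2(2u + 4)) < 10/(2·2u) = (5/2)/u.
Thus |(-2u + 1)/(2u + 4) + 1| < ε whenever u > (5/2)/ε.
Take M = (5/2)/ε. If u > M then |(-2u + 1)/(2u + 4) + 1| < (5/2)/u < ε.

M = (5/2)/ε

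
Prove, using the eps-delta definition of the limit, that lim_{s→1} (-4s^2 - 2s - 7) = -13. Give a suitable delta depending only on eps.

Suppose eps > 0. We want delta > 0 such that 0 < |s − 1| < delta implies |(-4s^2 - 2s - 7) + 13| < eps.
(-4s^2 - 2s - 7) + 13 = -4s^2 - 2s + 6 = (s − 1)(-4s - 6).
So |(-4s^2 - 2s - 7) + 13| = |s − 1|·|-4s - 6|.
Assume first that |s − 1| < 1, so |s| < 2. Then |-4s - 6| ≤ 4·2 + 6 = 14.
Hence |(-4s^2 - 2s - 7) + 13| ≤ 14|s − 1| < eps provided |s − 1| < eps/14.
Take delta = min(1, eps/14). Then 0 < |s − 1| < delta gives both |s − 1| < 1 and |s − 1| < eps/14, so |(-4s^2 - 2s - 7) + 13| < eps.

delta = min(1, eps/14)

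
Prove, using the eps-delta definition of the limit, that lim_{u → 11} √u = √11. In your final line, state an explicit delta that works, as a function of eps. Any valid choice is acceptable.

Let eps > 0 be given. We want delta > 0 such that 0 < |u − 11| < delta implies |√u − √11| < eps.
Rationalise: √u − √11 = (u − 11)/(√u + √11), so |√u − √11| = |u − 11|/(√u + √11).
Restrict delta ≤ 11 so that |u − 11| < 11 forces u > 0, and then √u + √11 > √11.
Hence |√u − √11| < |u − 11|/√11, which is < eps once |u − 11| < √11·eps.
Take delta = min(11, √11·eps). If 0 < |u − 11| < delta then u > 0 and |√u − √11| < |u − 11|/√11 < eps.

delta = min(11, √11·eps)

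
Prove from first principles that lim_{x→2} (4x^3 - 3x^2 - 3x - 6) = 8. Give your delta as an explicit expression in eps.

Let eps > 0 be given. We want delta > 0 such that 0 < |x − 2| < delta implies |(4x^3 - 3x^2 - 3x - 6) − 8| < eps.
(4x^3 - 3x^2 - 3x - 6) − 8 = 4x^3 - 3x^2 - 3x - 14 = (x − 2)(4x^2 + 5x + 7).
So |(4x^3 - 3x^2 - 3x - 6) − 8| = |x − 2|·|4x^2 + 5x + 7|.
Require delta ≤ 1. Then |x − 2| < 1 gives |x| < 3, and by the triangle inequality |4x^2 + 5x + 7| ≤ 4·3^2 + 5·3 + 7 = 58.
Hence |(4x^3 - 3x^2 - 3x - 6) − 8| ≤ 58|x − 2| < eps provided |x − 2| < eps/58.
Choosing delta = min(1, eps/58) ensures both conditions, hence |(4x^3 - 3x^2 - 3x - 6) − 8| < eps.

delta = min(1, eps/58)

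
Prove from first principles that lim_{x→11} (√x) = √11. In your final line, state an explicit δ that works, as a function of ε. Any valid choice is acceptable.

δ = min(11, √11·ε)

Fix ε > 0. We want δ > 0 such that 0 < |x − 11| < δ implies |√x − √11| < ε.
Multiplying by the conjugate, |√x − √11| = |x − 11|/(√x + √11).
Restrict δ ≤ 11 so that |x − 11| < 11 forces x > 0, and then √x + √11 > √11.
Hence |√x − √11| < |x − 11|/√11, which is < ε once |x − 11| < √11·ε.
Take δ = min(11, √11·ε). If 0 < |x − 11| < δ then x > 0 and |√x − √11| < |x − 11|/√11 < ε.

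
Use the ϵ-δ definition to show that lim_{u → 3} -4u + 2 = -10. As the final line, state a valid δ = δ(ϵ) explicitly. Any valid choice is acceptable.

Let ϵ > 0. We need δ > 0 so that 0 < |u − 3| < δ implies |(-4u + 2) + 10| < ϵ.
Since (-4u + 2) + 10 = -4(u − 3), we have |(-4u + 2) + 10| = 4|u − 3|.
So 4|u − 3| < ϵ exactly when |u − 3| < ϵ/4.
Take δ = ϵ/4. If 0 < |u − 3| < δ then |(-4u + 2) + 10| = 4|u − 3| < 4·(ϵ/4) = ϵ.

δ = ϵ/4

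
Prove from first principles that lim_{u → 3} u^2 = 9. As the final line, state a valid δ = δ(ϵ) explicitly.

δ = min(2, ϵ/8)

Suppose ϵ > 0. We seek δ > 0 with 0 < |u − 3| < δ ⇒ |u^2 − 9| < ϵ.
Factor: u^2 − 9 = (u − 3)(u + 3), so |u^2 − 9| = |u − 3|·|u + 3|.
Impose δ ≤ 2 so that |u| < 5; then |u + 3| ≤ 8.
Hence |u^2 − 9| ≤ 8|u − 3|, which is < ϵ once |u − 3| < ϵ/8.
Take δ = min(2, ϵ/8). If 0 < |u − 3| < δ then both bounds hold and |u^2 − 9| ≤ 8|u − 3| < 8·(ϵ/8) = ϵ.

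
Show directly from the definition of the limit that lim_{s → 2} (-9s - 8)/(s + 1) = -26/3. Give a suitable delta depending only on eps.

delta = min(3/2, (9/2)eps)

Let eps > 0. We want delta > 0 with 0 < |s − 2| < delta ⇒ |(-9s - 8)/(s + 1) + 26/3| < eps.
Combining over a common denominator, (-9s - 8)/(s + 1) + 26/3 = [(-9s - 8)·3 − (-26)·(s + 1)] / [3·(s + 1)] = -1(s − 2) / (3(s + 1)).
So |(-9s - 8)/(s + 1) + 26/3| = |s − 2| / (3·|s + 1|).
Restrict delta ≤ 3/2. Then |s − 2| < 3/2 gives |s + 1| = |(s − 2) + 3| ≥ 3 − 3/2 = 3/2.
Hence |(-9s - 8)/(s + 1) + 26/3| < |s − 2|/(3·(3/2)) = (2/9)|s − 2|, which is < eps once |s − 2| < (9/2)eps.
Take delta = min(3/2, (9/2)eps). Then 0 < |s − 2| < delta forces both bounds, so |(-9s - 8)/(s + 1) + 26/3| < eps.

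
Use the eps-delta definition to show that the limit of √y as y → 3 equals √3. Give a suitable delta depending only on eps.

Let eps > 0. We want delta > 0 such that 0 < |y − 3| < delta implies |√y − √3| < eps.
Multiplying by the conjugate, |√y − √3| = |y − 3|/(√y + √3).
Restrict delta ≤ 3 so that |y − 3| < 3 forces y > 0, and then √y + √3 > √3.
Hence |√y − √3| < |y − 3|/√3, which is < eps once |y − 3| < √3·eps.
Take delta = min(3, √3·eps). If 0 < |y − 3| < delta then y > 0 and |√y − √3| < |y − 3|/√3 < eps.

delta = min(3, √3·eps)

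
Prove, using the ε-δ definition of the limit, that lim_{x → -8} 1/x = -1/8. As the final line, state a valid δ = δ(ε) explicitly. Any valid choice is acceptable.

δ = min(4, 32ε)

Suppose ε > 0. We seek δ > 0 such that 0 < |x + 8| < δ implies |1/x + 1/8| < ε.
|1/x + 1/8| = |-8 − x|/(8·|x|) = |x + 8|/(8|x|).
Require δ ≤ 4 so that |x| > 8 − 4 = 4, hence 8|x| > 32.
Then |1/x + 1/8| < |x + 8|/32, which is < ε when |x + 8| < 32ε.
Take δ = min(4, 32ε). Then 0 < |x + 8| < δ gives both |x + 8| < 4 and |x + 8| < 32ε, so |1/x + 1/8| < ε.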